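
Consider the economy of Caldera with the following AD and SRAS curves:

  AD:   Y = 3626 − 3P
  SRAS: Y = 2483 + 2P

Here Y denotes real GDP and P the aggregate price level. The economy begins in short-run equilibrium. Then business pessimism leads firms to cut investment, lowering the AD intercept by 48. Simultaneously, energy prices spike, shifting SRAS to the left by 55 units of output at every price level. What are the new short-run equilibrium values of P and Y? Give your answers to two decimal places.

P = 230.00, Y = 2888.00

After both shocks: AD is Y = 3578 − 3P and SRAS is Y = 2428 + 2P.
Setting them equal: 1150 = 5P, so P = 230.00.
Substituting into AD, Y = 2888.00.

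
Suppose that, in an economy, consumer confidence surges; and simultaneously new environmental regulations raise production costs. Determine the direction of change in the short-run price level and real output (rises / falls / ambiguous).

The first event is a positive demand shock: AD shifts right, which by itself pushes P up and Y up.
The second is an adverse supply shock: SRAS shifts left, which by itself pushes P up and Y down.
Both shocks push P up, so P rises. The two shocks push Y in opposite directions, so the effect on Y is ambiguous.

Price level: rises; output: ambiguous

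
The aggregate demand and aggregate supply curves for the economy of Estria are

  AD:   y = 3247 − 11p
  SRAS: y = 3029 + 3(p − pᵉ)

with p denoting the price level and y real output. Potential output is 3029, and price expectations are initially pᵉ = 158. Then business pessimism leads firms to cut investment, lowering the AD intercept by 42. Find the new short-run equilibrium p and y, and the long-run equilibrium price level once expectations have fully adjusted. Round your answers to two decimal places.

Short run: p = 46.43, y = 2694.29. Long run: p = 16.00.

AD shifts left: new AD is y = 3205 − 11p. With pᵉ = 158, SRAS is y = 2555 + 3p.
Short run: 3205 − 11p = 2555 + 3p gives 650 = 14p, so p = 46.43 and y = 3205 − 11p = 2694.29.
y = 2694.29 is below potential 3029; expectations adjust and SRAS shifts right until y = 3029.
Long run: on the new AD curve, 3029 = 3205 − 11p gives p = 16.00.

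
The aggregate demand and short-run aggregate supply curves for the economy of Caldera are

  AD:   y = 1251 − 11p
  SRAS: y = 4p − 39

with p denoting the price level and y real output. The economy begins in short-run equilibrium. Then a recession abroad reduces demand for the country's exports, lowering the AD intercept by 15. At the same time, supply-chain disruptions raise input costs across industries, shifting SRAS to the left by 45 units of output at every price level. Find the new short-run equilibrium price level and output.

p = 88, y = 268

After both shocks: AD is y = 1236 − 11p and SRAS is y = 4p − 84.
Setting them equal: 1320 = 15p, so p = 88.
y = 1236 − 11·88 = 268.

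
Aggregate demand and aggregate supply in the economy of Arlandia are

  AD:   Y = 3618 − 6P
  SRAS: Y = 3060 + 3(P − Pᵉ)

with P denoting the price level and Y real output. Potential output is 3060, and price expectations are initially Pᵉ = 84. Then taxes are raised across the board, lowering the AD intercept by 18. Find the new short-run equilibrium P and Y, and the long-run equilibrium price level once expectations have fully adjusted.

Short run: P = 88, Y = 3072. Long run: P = 90.

AD shifts left: new AD is Y = 3600 − 6P. With Pᵉ = 84, SRAS is Y = 2808 + 3P.
Short run: 3600 − 6P = 2808 + 3P gives 792 = 9P, so P = 88 and Y = 3600 − 6·88 = 3072.
Y = 3072 is above potential 3060; expectations adjust and SRAS shifts left until Y = 3060.
Long run: on the new AD curve, 3060 = 3600 − 6P gives P = 90.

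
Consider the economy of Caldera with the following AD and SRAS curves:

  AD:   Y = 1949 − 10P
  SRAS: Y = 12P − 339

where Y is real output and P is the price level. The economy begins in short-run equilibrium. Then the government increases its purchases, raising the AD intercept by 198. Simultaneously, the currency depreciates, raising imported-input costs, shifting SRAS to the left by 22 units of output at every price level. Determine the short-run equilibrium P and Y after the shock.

After both shocks: AD is Y = 2147 − 10P and SRAS is Y = 12P − 361.
Setting them equal: 2508 = 22P, so P = 114.
Y = 2147 − 10·114 = 1007.

P = 114, Y = 1007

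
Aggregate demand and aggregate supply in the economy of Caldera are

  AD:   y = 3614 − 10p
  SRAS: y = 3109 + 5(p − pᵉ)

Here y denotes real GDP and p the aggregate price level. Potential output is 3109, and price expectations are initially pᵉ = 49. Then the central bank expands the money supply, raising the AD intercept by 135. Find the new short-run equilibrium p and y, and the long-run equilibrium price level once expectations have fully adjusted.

Short run: p = 59, y = 3159. Long run: p = 64.

AD shifts right: new AD is y = 3749 − 10p. With pᵉ = 49, SRAS is y = 2864 + 5p.
Short run: 3749 − 10p = 2864 + 5p gives 885 = 15p, so p = 59 and y = 3749 − 10·59 = 3159.
y = 3159 is above potential 3109; expectations adjust and SRAS shifts left until y = 3109.
Long run: on the new AD curve, 3109 = 3749 − 10p gives p = 64.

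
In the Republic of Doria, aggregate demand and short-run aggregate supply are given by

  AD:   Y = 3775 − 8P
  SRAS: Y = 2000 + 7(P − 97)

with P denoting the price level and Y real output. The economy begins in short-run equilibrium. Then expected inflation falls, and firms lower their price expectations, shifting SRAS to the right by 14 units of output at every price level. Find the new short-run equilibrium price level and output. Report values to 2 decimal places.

P = 162.67, Y = 2473.67

This is a positive supply shock: SRAS shifts right.
New SRAS: Y = 1335 + 7P.
Set AD = SRAS: 3775 − 8P = 1335 + 7P, so 2440 = 15P and P = 162.67.
Substituting into AD, Y = 2473.67.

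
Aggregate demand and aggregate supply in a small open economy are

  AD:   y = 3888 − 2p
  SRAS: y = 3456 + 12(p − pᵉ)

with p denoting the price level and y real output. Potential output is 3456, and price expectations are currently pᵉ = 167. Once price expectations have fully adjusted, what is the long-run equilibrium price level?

Short run: with pᵉ = 167, SRAS is y = 1452 + 12p. Setting AD = SRAS gives 2436 = 14p, so p = 174 and y = 3888 − 2·174 = 3540.
Output 3540 is above potential 3456, so over time expected prices rise and SRAS shifts left until y returns to 3456.
Long run: y = 3456 on the AD curve gives 3456 = 3888 − 2p, so p = 216.

Long-run p = 216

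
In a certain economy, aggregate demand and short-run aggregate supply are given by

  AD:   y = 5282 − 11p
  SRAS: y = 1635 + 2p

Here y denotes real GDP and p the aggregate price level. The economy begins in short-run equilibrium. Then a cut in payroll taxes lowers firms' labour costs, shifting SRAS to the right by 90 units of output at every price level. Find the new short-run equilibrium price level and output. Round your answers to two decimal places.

This is a positive supply shock: SRAS shifts right.
New SRAS: y = 1725 + 2p.
Set AD = SRAS: 5282 − 11p = 1725 + 2p, so 3557 = 13p and p = 273.62.
Substituting into AD, y = 2272.23.

p = 273.62, y = 2272.23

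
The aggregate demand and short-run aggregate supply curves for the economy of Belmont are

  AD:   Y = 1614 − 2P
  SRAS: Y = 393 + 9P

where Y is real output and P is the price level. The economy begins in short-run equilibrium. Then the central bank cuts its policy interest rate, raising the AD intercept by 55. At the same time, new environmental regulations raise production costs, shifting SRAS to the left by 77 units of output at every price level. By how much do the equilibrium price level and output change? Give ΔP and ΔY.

After both shocks: AD is Y = 1669 − 2P and SRAS is Y = 316 + 9P.
Setting them equal: 1353 = 11P, so P = 123.
Y = 1669 − 2·123 = 1423.
Initially P = 111, Y = 1392, so ΔP = +12 and ΔY = +31.

ΔP = +12, ΔY = +31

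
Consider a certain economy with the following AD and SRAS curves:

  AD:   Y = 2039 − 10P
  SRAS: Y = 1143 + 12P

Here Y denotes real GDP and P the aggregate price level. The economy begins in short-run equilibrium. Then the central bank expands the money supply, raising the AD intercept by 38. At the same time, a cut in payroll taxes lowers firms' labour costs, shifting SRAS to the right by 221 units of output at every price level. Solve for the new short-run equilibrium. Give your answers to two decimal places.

After both shocks: AD is Y = 2077 − 10P and SRAS is Y = 1364 + 12P.
Setting them equal: 713 = 22P, so P = 32.41.
Substituting into AD, Y = 1752.91.

P = 32.41, Y = 1752.91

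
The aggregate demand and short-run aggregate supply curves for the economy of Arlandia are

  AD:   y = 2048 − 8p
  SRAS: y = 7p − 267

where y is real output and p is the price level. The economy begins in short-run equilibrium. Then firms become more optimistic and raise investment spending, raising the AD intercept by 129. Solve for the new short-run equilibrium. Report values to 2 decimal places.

This is a positive demand shock: AD shifts right.
New AD: y = 2177 − 8p.
Set AD = SRAS: 2177 − 8p = 7p − 267, so 2444 = 15p and p = 162.93.
Substituting into AD, y = 873.53.

p = 162.93, y = 873.53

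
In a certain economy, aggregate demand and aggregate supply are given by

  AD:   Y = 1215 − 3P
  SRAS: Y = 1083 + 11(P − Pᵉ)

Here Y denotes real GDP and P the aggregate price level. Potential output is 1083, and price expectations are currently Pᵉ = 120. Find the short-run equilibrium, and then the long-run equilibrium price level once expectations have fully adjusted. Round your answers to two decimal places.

Short run: with Pᵉ = 120, SRAS is Y = 11P − 237. Setting AD = SRAS gives 1452 = 14P, so P = 103.71 and Y = 1215 − 3P = 903.86.
Output 903.86 is below potential 1083, so over time expected prices fall and SRAS shifts right until Y returns to 1083.
Long run: Y = 1083 on the AD curve gives 1083 = 1215 − 3P, so P = 44.00.

Short run: P = 103.71, Y = 903.86. Long run: P = 44.00.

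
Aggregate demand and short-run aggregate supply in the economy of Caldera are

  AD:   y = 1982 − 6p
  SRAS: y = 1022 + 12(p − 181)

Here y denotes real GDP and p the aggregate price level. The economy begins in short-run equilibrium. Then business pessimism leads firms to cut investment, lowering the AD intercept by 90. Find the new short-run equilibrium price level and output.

p = 169, y = 878

This is a negative demand shock: AD shifts left.
New AD: y = 1892 − 6p.
SRAS can be written y = 12p − 1150.
Set AD = SRAS: 1892 − 6p = 12p − 1150, so 3042 = 18p and p = 169.
y = 1892 − 6·169 = 878.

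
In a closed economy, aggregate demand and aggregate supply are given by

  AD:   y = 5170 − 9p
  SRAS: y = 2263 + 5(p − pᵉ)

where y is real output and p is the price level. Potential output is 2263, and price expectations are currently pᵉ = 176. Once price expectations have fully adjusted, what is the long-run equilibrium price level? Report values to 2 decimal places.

Short run: with pᵉ = 176, SRAS is y = 1383 + 5p. Setting AD = SRAS gives 3787 = 14p, so p = 270.50 and y = 5170 − 9p = 2735.50.
Output 2735.50 is above potential 2263, so over time expected prices rise and SRAS shifts left until y returns to 2263.
Long run: y = 2263 on the AD curve gives 2263 = 5170 − 9p, so p = 323.00.

Long-run p = 323.00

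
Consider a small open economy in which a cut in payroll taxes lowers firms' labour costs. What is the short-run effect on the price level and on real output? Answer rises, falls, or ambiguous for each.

This is a favourable supply shock: SRAS shifts right.
Moving along the downward-sloping AD curve, P falls and Y rises.

Price level: falls; output: rises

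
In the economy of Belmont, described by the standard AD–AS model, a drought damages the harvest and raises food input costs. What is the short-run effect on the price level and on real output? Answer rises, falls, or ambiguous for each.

This is an adverse supply shock: SRAS shifts left.
Moving along the downward-sloping AD curve, P rises and Y falls.

Price level: rises; output: falls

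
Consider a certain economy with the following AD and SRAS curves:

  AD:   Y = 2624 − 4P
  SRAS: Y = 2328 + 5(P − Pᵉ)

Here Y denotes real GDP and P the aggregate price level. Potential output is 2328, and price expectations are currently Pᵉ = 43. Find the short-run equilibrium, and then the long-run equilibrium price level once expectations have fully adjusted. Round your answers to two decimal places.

Short run: P = 56.78, Y = 2396.89. Long run: P = 74.00.

Short run: with Pᵉ = 43, SRAS is Y = 2113 + 5P. Setting AD = SRAS gives 511 = 9P, so P = 56.78 and Y = 2624 − 4P = 2396.89.
Output 2396.89 is above potential 2328, so over time expected prices rise and SRAS shifts left until Y returns to 2328.
Long run: Y = 2328 on the AD curve gives 2328 = 2624 − 4P, so P = 74.00.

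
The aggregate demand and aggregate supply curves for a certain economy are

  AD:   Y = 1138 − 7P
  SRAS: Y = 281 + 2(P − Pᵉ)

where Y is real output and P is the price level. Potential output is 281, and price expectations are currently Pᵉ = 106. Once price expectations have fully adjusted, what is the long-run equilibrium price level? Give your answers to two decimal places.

Long-run P = 122.43

Short run: with Pᵉ = 106, SRAS is Y = 69 + 2P. Setting AD = SRAS gives 1069 = 9P, so P = 118.78 and Y = 1138 − 7P = 306.56.
Output 306.56 is above potential 281, so over time expected prices rise and SRAS shifts left until Y returns to 281.
Long run: Y = 281 on the AD curve gives 281 = 1138 − 7P, so P = 122.43.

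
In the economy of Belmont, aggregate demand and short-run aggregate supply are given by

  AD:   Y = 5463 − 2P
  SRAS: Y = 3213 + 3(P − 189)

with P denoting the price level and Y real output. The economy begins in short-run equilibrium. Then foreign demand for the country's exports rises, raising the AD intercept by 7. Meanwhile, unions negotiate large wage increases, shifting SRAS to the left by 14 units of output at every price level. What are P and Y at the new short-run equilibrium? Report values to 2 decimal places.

After both shocks: AD is Y = 5470 − 2P and SRAS is Y = 2632 + 3P.
Setting them equal: 2838 = 5P, so P = 567.60.
Substituting into AD, Y = 4334.80.

P = 567.60, Y = 4334.80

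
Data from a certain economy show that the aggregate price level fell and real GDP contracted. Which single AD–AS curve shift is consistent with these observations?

AD shifted left

P fell and Y fell. An AD shift moves P and Y in the same direction; an SRAS shift moves them in opposite directions.
Here P and Y moved in the same direction, so the AD curve shifted.
Since Y fell, AD shifted left.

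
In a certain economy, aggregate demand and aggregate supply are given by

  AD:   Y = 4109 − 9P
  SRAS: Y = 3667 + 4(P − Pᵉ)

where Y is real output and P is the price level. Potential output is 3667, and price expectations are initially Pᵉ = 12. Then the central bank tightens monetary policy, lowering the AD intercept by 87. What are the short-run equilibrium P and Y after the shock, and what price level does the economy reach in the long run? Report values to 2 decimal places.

Short run: P = 31.00, Y = 3743.00. Long run: P = 39.44.

AD shifts left: new AD is Y = 4022 − 9P. With Pᵉ = 12, SRAS is Y = 3619 + 4P.
Short run: 4022 − 9P = 3619 + 4P gives 403 = 13P, so P = 31.00 and Y = 4022 − 9P = 3743.00.
Y = 3743.00 is above potential 3667; expectations adjust and SRAS shifts left until Y = 3667.
Long run: on the new AD curve, 3667 = 4022 − 9P gives P = 39.44.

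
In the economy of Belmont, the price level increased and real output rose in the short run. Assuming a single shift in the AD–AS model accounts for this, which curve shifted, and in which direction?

AD shifted right

P rose and Y rose. An AD shift moves P and Y in the same direction; an SRAS shift moves them in opposite directions.
Here P and Y moved in the same direction, so the AD curve shifted.
Since Y rose, AD shifted right.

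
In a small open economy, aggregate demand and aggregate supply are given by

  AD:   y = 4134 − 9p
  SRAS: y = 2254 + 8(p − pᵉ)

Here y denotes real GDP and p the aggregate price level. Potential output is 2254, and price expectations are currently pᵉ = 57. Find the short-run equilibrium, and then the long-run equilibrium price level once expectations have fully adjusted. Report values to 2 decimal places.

Short run: p = 137.41, y = 2897.29. Long run: p = 208.89.

Short run: with pᵉ = 57, SRAS is y = 1798 + 8p. Setting AD = SRAS gives 2336 = 17p, so p = 137.41 and y = 4134 − 9p = 2897.29.
Output 2897.29 is above potential 2254, so over time expected prices rise and SRAS shifts left until y returns to 2254.
Long run: y = 2254 on the AD curve gives 2254 = 4134 − 9p, so p = 208.89.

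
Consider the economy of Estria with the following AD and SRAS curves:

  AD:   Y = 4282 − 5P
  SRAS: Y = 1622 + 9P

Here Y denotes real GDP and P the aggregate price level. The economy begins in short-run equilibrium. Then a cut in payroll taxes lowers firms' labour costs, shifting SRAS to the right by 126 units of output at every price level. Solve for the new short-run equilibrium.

This is a positive supply shock: SRAS shifts right.
New SRAS: Y = 1748 + 9P.
Set AD = SRAS: 4282 − 5P = 1748 + 9P, so 2534 = 14P and P = 181.
Y = 4282 − 5·181 = 3377.

P = 181, Y = 3377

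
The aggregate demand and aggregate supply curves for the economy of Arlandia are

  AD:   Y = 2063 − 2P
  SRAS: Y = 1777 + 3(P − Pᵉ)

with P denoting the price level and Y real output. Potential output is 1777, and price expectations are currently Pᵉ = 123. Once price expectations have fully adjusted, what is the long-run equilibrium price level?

Short run: with Pᵉ = 123, SRAS is Y = 1408 + 3P. Setting AD = SRAS gives 655 = 5P, so P = 131 and Y = 2063 − 2·131 = 1801.
Output 1801 is above potential 1777, so over time expected prices rise and SRAS shifts left until Y returns to 1777.
Long run: Y = 1777 on the AD curve gives 1777 = 2063 − 2P, so P = 143.

Long-run P = 143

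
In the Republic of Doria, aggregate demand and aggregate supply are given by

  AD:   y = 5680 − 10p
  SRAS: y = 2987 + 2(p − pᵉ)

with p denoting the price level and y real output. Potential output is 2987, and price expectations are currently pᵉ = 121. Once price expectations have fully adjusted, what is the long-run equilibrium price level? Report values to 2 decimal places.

Short run: with pᵉ = 121, SRAS is y = 2745 + 2p. Setting AD = SRAS gives 2935 = 12p, so p = 244.58 and y = 5680 − 10p = 3234.17.
Output 3234.17 is above potential 2987, so over time expected prices rise and SRAS shifts left until y returns to 2987.
Long run: y = 2987 on the AD curve gives 2987 = 5680 − 10p, so p = 269.30.

Long-run p = 269.30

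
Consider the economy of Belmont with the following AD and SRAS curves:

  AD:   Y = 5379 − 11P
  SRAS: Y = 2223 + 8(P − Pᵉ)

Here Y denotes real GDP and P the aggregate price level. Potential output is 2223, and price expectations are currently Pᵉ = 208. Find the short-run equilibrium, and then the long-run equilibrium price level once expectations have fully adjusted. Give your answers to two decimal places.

Short run: with Pᵉ = 208, SRAS is Y = 559 + 8P. Setting AD = SRAS gives 4820 = 19P, so P = 253.68 and Y = 5379 − 11P = 2588.47.
Output 2588.47 is above potential 2223, so over time expected prices rise and SRAS shifts left until Y returns to 2223.
Long run: Y = 2223 on the AD curve gives 2223 = 5379 − 11P, so P = 286.91.

Short run: P = 253.68, Y = 2588.47. Long run: P = 286.91.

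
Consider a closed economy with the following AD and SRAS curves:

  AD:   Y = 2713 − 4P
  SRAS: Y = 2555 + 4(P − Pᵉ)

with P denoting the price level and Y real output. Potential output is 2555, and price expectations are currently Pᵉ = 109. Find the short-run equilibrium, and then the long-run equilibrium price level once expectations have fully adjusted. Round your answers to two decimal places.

Short run: P = 74.25, Y = 2416.00. Long run: P = 39.50.

Short run: with Pᵉ = 109, SRAS is Y = 2119 + 4P. Setting AD = SRAS gives 594 = 8P, so P = 74.25 and Y = 2713 − 4P = 2416.00.
Output 2416.00 is below potential 2555, so over time expected prices fall and SRAS shifts right until Y returns to 2555.
Long run: Y = 2555 on the AD curve gives 2555 = 2713 − 4P, so P = 39.50.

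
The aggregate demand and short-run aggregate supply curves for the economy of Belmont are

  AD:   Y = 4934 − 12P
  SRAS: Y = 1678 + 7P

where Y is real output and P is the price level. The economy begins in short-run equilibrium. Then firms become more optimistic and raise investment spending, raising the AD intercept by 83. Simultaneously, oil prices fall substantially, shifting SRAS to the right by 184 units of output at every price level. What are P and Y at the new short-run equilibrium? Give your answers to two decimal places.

P = 166.05, Y = 3024.37

After both shocks: AD is Y = 5017 − 12P and SRAS is Y = 1862 + 7P.
Setting them equal: 3155 = 19P, so P = 166.05.
Substituting into AD, Y = 3024.37.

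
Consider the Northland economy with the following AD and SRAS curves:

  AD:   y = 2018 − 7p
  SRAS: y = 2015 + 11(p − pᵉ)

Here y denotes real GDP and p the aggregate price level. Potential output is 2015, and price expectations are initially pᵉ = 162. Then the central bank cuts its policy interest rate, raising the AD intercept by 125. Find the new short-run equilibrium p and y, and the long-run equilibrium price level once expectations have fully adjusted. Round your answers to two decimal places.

Short run: p = 106.11, y = 1400.22. Long run: p = 18.29.

AD shifts right: new AD is y = 2143 − 7p. With pᵉ = 162, SRAS is y = 233 + 11p.
Short run: 2143 − 7p = 233 + 11p gives 1910 = 18p, so p = 106.11 and y = 2143 − 7p = 1400.22.
y = 1400.22 is below potential 2015; expectations adjust and SRAS shifts right until y = 2015.
Long run: on the new AD curve, 2015 = 2143 − 7p gives p = 18.29.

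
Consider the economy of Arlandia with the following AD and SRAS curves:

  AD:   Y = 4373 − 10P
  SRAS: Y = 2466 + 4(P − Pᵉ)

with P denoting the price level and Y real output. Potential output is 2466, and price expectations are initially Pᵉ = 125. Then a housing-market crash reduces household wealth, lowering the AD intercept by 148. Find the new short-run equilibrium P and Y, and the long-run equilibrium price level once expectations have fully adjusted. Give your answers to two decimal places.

AD shifts left: new AD is Y = 4225 − 10P. With Pᵉ = 125, SRAS is Y = 1966 + 4P.
Short run: 4225 − 10P = 1966 + 4P gives 2259 = 14P, so P = 161.36 and Y = 4225 − 10P = 2611.43.
Y = 2611.43 is above potential 2466; expectations adjust and SRAS shifts left until Y = 2466.
Long run: on the new AD curve, 2466 = 4225 − 10P gives P = 175.90.

Short run: P = 161.36, Y = 2611.43. Long run: P = 175.90.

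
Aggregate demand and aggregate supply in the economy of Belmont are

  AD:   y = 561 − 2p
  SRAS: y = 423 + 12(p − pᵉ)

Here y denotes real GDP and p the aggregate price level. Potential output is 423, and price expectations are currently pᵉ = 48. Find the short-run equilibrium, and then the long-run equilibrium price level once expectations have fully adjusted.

Short run: p = 51, y = 459. Long run: p = 69.

Short run: with pᵉ = 48, SRAS is y = 12p − 153. Setting AD = SRAS gives 714 = 14p, so p = 51 and y = 561 − 2·51 = 459.
Output 459 is above potential 423, so over time expected prices rise and SRAS shifts left until y returns to 423.
Long run: y = 423 on the AD curve gives 423 = 561 − 2p, so p = 69.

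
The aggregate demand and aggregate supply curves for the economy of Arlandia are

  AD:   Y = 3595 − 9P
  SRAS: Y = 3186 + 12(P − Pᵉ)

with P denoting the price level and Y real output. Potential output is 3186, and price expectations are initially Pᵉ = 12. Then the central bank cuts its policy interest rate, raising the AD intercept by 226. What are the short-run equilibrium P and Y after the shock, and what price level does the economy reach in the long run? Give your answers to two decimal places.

AD shifts right: new AD is Y = 3821 − 9P. With Pᵉ = 12, SRAS is Y = 3042 + 12P.
Short run: 3821 − 9P = 3042 + 12P gives 779 = 21P, so P = 37.10 and Y = 3821 − 9P = 3487.14.
Y = 3487.14 is above potential 3186; expectations adjust and SRAS shifts left until Y = 3186.
Long run: on the new AD curve, 3186 = 3821 − 9P gives P = 70.56.

Short run: P = 37.10, Y = 3487.14. Long run: P = 70.56.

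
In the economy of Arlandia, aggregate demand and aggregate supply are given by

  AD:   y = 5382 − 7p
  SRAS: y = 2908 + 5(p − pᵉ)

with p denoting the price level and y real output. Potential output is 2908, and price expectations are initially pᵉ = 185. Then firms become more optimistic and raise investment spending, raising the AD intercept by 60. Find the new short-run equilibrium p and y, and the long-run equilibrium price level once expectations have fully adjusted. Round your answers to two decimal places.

Short run: p = 288.25, y = 3424.25. Long run: p = 362.00.

AD shifts right: new AD is y = 5442 − 7p. With pᵉ = 185, SRAS is y = 1983 + 5p.
Short run: 5442 − 7p = 1983 + 5p gives 3459 = 12p, so p = 288.25 and y = 5442 − 7p = 3424.25.
y = 3424.25 is above potential 2908; expectations adjust and SRAS shifts left until y = 2908.
Long run: on the new AD curve, 2908 = 5442 − 7p gives p = 362.00.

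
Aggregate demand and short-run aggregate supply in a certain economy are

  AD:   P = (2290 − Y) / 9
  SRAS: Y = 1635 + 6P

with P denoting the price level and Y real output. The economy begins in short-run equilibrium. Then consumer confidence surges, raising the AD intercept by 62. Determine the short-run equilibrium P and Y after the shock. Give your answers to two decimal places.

P = 47.80, Y = 1921.80

This is a positive demand shock: AD shifts right.
New AD: Y = 2352 − 9P.
Set AD = SRAS: 2352 − 9P = 1635 + 6P, so 717 = 15P and P = 47.80.
Substituting into AD, Y = 1921.80.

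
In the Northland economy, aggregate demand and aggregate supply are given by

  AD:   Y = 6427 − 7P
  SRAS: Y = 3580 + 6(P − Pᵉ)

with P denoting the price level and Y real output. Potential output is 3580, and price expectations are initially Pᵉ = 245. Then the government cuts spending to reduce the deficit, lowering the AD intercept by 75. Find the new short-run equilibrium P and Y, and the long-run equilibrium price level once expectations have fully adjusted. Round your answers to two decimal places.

Short run: P = 326.31, Y = 4067.85. Long run: P = 396.00.

AD shifts left: new AD is Y = 6352 − 7P. With Pᵉ = 245, SRAS is Y = 2110 + 6P.
Short run: 6352 − 7P = 2110 + 6P gives 4242 = 13P, so P = 326.31 and Y = 6352 − 7P = 4067.85.
Y = 4067.85 is above potential 3580; expectations adjust and SRAS shifts left until Y = 3580.
Long run: on the new AD curve, 3580 = 6352 − 7P gives P = 396.00.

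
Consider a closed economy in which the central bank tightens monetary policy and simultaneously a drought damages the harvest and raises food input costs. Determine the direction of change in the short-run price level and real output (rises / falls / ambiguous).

Price level: ambiguous; output: falls

The first event is a negative demand shock: AD shifts left, which by itself pushes P down and Y down.
The second is an adverse supply shock: SRAS shifts left, which by itself pushes P up and Y down.
The two shocks push P in opposite directions, so the effect on P is ambiguous. Both shocks push Y down, so Y falls.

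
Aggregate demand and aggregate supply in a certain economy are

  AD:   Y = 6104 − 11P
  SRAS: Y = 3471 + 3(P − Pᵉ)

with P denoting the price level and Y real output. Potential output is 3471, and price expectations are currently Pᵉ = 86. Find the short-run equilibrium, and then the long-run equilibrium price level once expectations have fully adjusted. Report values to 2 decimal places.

Short run: P = 206.50, Y = 3832.50. Long run: P = 239.36.

Short run: with Pᵉ = 86, SRAS is Y = 3213 + 3P. Setting AD = SRAS gives 2891 = 14P, so P = 206.50 and Y = 6104 − 11P = 3832.50.
Output 3832.50 is above potential 3471, so over time expected prices rise and SRAS shifts left until Y returns to 3471.
Long run: Y = 3471 on the AD curve gives 3471 = 6104 − 11P, so P = 239.36.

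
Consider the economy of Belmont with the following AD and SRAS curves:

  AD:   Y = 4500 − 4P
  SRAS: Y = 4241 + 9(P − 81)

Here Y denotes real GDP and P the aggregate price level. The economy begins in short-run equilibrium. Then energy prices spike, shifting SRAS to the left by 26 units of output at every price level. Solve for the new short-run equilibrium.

This is a negative supply shock: SRAS shifts left.
New SRAS: Y = 3486 + 9P.
Set AD = SRAS: 4500 − 4P = 3486 + 9P, so 1014 = 13P and P = 78.
Y = 4500 − 4·78 = 4188.

P = 78, Y = 4188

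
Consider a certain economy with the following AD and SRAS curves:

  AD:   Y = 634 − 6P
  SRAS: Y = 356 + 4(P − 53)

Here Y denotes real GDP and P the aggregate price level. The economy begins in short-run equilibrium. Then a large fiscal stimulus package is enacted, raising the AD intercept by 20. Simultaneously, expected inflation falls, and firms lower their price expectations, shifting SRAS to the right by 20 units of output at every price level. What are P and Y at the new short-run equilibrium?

After both shocks: AD is Y = 654 − 6P and SRAS is Y = 164 + 4P.
Setting them equal: 490 = 10P, so P = 49.
Y = 654 − 6·49 = 360.

P = 49, Y = 360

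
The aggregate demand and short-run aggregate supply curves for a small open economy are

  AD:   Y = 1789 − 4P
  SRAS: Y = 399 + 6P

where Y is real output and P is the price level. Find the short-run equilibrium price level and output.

Set AD = SRAS: 1789 − 4P = 399 + 6P, so 1390 = 10P and P = 139.
Then Y = 1789 − 4·139 = 1233.

P = 139, Y = 1233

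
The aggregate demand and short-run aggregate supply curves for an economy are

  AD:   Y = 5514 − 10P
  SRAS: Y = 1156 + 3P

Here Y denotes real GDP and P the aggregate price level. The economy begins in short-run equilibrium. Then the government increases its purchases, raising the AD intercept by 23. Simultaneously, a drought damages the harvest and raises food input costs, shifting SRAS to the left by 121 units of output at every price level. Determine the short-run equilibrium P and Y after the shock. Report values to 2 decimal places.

P = 346.31, Y = 2073.92

After both shocks: AD is Y = 5537 − 10P and SRAS is Y = 1035 + 3P.
Setting them equal: 4502 = 13P, so P = 346.31.
Substituting into AD, Y = 2073.92.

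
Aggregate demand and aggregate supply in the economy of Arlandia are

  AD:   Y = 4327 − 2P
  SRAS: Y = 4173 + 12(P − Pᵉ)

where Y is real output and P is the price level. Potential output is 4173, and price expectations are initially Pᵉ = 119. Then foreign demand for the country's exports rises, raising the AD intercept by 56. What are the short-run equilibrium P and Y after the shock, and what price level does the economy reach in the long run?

AD shifts right: new AD is Y = 4383 − 2P. With Pᵉ = 119, SRAS is Y = 2745 + 12P.
Short run: 4383 − 2P = 2745 + 12P gives 1638 = 14P, so P = 117 and Y = 4383 − 2·117 = 4149.
Y = 4149 is below potential 4173; expectations adjust and SRAS shifts right until Y = 4173.
Long run: on the new AD curve, 4173 = 4383 − 2P gives P = 105.

Short run: P = 117, Y = 4149. Long run: P = 105.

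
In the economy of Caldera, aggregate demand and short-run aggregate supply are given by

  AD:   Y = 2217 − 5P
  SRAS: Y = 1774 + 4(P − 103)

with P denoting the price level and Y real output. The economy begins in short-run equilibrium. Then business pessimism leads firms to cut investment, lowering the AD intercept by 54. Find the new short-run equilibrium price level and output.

P = 89, Y = 1718

This is a negative demand shock: AD shifts left.
New AD: Y = 2163 − 5P.
SRAS can be written Y = 1362 + 4P.
Set AD = SRAS: 2163 − 5P = 1362 + 4P, so 801 = 9P and P = 89.
Y = 2163 − 5·89 = 1718.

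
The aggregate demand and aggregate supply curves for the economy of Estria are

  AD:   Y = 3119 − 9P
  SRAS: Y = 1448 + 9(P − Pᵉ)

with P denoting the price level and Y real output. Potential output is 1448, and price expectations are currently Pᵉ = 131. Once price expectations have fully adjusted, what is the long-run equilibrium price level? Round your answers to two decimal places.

Long-run P = 185.67

Short run: with Pᵉ = 131, SRAS is Y = 269 + 9P. Setting AD = SRAS gives 2850 = 18P, so P = 158.33 and Y = 3119 − 9P = 1694.00.
Output 1694.00 is above potential 1448, so over time expected prices rise and SRAS shifts left until Y returns to 1448.
Long run: Y = 1448 on the AD curve gives 1448 = 3119 − 9P, so P = 185.67.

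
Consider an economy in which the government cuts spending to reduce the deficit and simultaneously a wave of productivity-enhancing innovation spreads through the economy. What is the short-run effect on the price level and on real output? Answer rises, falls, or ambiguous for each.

Price level: falls; output: ambiguous

The first event is a negative demand shock: AD shifts left, which by itself pushes P down and Y down.
The second is a favourable supply shock: SRAS shifts right, which by itself pushes P down and Y up.
Both shocks push P down, so P falls. The two shocks push Y in opposite directions, so the effect on Y is ambiguous.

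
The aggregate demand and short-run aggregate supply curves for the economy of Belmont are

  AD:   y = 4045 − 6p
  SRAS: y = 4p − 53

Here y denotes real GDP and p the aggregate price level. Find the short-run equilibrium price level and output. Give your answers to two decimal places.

Set AD = SRAS: 4045 − 6p = 4p − 53, so 4098 = 10p and p = 409.80.
Substituting into AD, y = 4045 − 6p = 1586.20.

p = 409.80, y = 1586.20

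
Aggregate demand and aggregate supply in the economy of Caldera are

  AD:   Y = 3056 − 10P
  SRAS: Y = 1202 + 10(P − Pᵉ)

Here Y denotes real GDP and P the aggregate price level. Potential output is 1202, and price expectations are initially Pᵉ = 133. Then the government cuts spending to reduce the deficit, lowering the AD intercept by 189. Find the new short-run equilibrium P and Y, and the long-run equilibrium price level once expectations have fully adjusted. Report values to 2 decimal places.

AD shifts left: new AD is Y = 2867 − 10P. With Pᵉ = 133, SRAS is Y = 10P − 128.
Short run: 2867 − 10P = 10P − 128 gives 2995 = 20P, so P = 149.75 and Y = 2867 − 10P = 1369.50.
Y = 1369.50 is above potential 1202; expectations adjust and SRAS shifts left until Y = 1202.
Long run: on the new AD curve, 1202 = 2867 − 10P gives P = 166.50.

Short run: P = 149.75, Y = 1369.50. Long run: P = 166.50.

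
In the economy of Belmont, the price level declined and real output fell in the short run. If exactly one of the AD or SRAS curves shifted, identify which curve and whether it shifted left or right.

AD shifted left

P fell and Y fell. An AD shift moves P and Y in the same direction; an SRAS shift moves them in opposite directions.
Here P and Y moved in the same direction, so the AD curve shifted.
Since Y fell, AD shifted left.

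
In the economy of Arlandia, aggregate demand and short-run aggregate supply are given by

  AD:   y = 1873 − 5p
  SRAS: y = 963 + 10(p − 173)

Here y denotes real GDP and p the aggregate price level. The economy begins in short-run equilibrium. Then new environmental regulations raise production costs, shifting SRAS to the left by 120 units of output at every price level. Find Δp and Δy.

Δp = +8, Δy = -40

This is a negative supply shock: SRAS shifts left.
New SRAS: y = 10p − 887.
Set AD = SRAS: 1873 − 5p = 10p − 887, so 2760 = 15p and p = 184.
y = 1873 − 5·184 = 953.
Initially p = 176, y = 993, so Δp = +8 and Δy = -40.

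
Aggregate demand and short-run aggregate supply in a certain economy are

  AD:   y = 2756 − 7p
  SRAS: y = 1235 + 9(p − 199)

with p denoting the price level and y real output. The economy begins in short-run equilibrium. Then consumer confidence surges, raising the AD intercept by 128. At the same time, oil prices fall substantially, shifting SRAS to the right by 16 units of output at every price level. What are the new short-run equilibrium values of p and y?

After both shocks: AD is y = 2884 − 7p and SRAS is y = 9p − 540.
Setting them equal: 3424 = 16p, so p = 214.
y = 2884 − 7·214 = 1386.

p = 214, y = 1386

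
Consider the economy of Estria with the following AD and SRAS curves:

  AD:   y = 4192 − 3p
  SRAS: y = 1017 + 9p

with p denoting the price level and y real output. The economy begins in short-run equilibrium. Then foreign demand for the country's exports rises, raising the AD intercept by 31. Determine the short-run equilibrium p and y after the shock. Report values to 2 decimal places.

This is a positive demand shock: AD shifts right.
New AD: y = 4223 − 3p.
Set AD = SRAS: 4223 − 3p = 1017 + 9p, so 3206 = 12p and p = 267.17.
Substituting into AD, y = 3421.50.

p = 267.17, y = 3421.50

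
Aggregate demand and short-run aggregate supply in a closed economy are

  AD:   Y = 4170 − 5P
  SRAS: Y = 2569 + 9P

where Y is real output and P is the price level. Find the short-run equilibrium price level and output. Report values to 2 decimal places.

Set AD = SRAS: 4170 − 5P = 2569 + 9P, so 1601 = 14P and P = 114.36.
Substituting into AD, Y = 4170 − 5P = 3598.21.

P = 114.36, Y = 3598.21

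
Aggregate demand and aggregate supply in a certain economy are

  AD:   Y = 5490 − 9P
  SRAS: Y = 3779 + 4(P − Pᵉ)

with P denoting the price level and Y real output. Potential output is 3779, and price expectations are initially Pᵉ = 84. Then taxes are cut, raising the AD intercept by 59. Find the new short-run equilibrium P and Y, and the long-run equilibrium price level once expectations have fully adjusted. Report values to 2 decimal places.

AD shifts right: new AD is Y = 5549 − 9P. With Pᵉ = 84, SRAS is Y = 3443 + 4P.
Short run: 5549 − 9P = 3443 + 4P gives 2106 = 13P, so P = 162.00 and Y = 5549 − 9P = 4091.00.
Y = 4091.00 is above potential 3779; expectations adjust and SRAS shifts left until Y = 3779.
Long run: on the new AD curve, 3779 = 5549 − 9P gives P = 196.67.

Short run: P = 162.00, Y = 4091.00. Long run: P = 196.67.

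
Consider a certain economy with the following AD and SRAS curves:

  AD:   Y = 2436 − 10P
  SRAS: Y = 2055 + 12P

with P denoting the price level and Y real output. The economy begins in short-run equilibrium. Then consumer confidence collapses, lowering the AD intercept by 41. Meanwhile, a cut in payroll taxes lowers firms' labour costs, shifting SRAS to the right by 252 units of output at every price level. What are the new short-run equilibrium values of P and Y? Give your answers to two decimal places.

P = 4.00, Y = 2355.00

After both shocks: AD is Y = 2395 − 10P and SRAS is Y = 2307 + 12P.
Setting them equal: 88 = 22P, so P = 4.00.
Substituting into AD, Y = 2355.00.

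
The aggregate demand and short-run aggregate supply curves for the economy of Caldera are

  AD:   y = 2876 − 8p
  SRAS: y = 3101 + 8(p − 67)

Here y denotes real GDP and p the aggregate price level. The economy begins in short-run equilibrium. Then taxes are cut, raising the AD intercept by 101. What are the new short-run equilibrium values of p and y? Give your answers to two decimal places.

p = 25.75, y = 2771.00

This is a positive demand shock: AD shifts right.
New AD: y = 2977 − 8p.
SRAS can be written y = 2565 + 8p.
Set AD = SRAS: 2977 − 8p = 2565 + 8p, so 412 = 16p and p = 25.75.
Substituting into AD, y = 2771.00.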